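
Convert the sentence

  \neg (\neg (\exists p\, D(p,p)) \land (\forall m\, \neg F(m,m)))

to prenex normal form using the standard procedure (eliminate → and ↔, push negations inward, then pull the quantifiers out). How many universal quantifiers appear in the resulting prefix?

0

Drive negations inward (¬∀x A ≡ ∃x ¬A, ¬∃x A ≡ ∀x ¬A, De Morgan for ∧/∨):
  (\exists p\, D(p,p)) \lor (\exists m\, F(m,m))
Extract every quantifier outward, since the variables are now distinct and don't occur free across branches:
  \exists p\, \exists m\, (D(p,p) \lor F(m,m))
The prefix is \exists p \exists m: 0 universal, 2 existential.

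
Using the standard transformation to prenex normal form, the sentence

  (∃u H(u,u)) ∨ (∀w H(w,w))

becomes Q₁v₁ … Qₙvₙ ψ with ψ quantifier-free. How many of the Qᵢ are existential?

1

Pull the quantifiers to the front (each side's bound variable is not free in the other side):
  ∃u ∀w (H(u,u) ∨ H(w,w))
The prefix is ∃u ∀w: 1 universal, 1 existential.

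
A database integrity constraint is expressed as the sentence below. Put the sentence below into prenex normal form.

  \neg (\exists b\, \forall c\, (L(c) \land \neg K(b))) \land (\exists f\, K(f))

Drive negations inward (¬∀x A ≡ ∃x ¬A, ¬∃x A ≡ ∀x ¬A, De Morgan for ∧/∨):
  (\forall b\, \exists c\, (\neg L(c) \lor K(b))) \land (\exists f\, K(f))
All bound variables are already distinct, so no renaming is needed.
Pull the quantifiers to the front (each side's bound variable is not free in the other side):
  \forall b\, \exists c\, \exists f\, ((\neg L(c) \lor K(b)) \land K(f))

\forall b\, \exists c\, \exists f\, ((\neg L(c) \lor K(b)) \land K(f))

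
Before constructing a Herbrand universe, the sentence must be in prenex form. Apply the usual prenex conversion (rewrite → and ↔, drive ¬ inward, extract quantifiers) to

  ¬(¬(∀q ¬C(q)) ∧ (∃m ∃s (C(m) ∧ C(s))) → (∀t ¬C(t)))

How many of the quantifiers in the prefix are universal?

0

Rewrite implications/biconditionals: A → B as ¬A ∨ B.
  ¬(¬(¬(∀q ¬C(q)) ∧ (∃m ∃s (C(m) ∧ C(s)))) ∨ (∀t ¬C(t)))
Move each ¬ inward, flipping quantifiers it crosses:
  (∃q C(q)) ∧ (∃m ∃s (C(m) ∧ C(s))) ∧ (∃t C(t))
Extract every quantifier outward, since the variables are now distinct and don't occur free across branches:
  ∃q ∃m ∃s ∃t (C(q) ∧ C(m) ∧ C(s) ∧ C(t))
The prefix is ∃q ∃m ∃s ∃t: 0 universal, 4 existential.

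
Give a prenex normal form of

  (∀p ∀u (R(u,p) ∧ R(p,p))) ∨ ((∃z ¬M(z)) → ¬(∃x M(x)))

∀p ∀u ∀z ∀x (R(u,p) ∧ R(p,p) ∨ M(z) ∨ ¬M(x))

Rewrite implications/biconditionals: A → B as ¬A ∨ B.
  (∀p ∀u (R(u,p) ∧ R(p,p))) ∨ ¬(∃z ¬M(z)) ∨ ¬(∃x M(x))
Move each ¬ inward, flipping quantifiers it crosses:
  (∀p ∀u (R(u,p) ∧ R(p,p))) ∨ (∀z M(z)) ∨ (∀x ¬M(x))
Extract every quantifier outward, since the variables are now distinct and don't occur free across branches:
  ∀p ∀u ∀z ∀x (R(u,p) ∧ R(p,p) ∨ M(z) ∨ ¬M(x))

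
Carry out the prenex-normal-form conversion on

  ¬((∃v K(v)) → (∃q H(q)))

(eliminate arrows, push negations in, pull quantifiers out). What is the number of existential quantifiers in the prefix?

1

Rewrite implications/biconditionals: A → B as ¬A ∨ B.
  ¬(¬(∃v K(v)) ∨ (∃q H(q)))
Drive negations inward (¬∀x A ≡ ∃x ¬A, ¬∃x A ≡ ∀x ¬A, De Morgan for ∧/∨):
  (∃v K(v)) ∧ (∀q ¬H(q))
All bound variables are already distinct, so no renaming is needed.
Finally move all quantifiers to the prefix:
  ∃v ∀q (K(v) ∧ ¬H(q))
The prefix is ∃v ∀q: 1 universal, 1 existential.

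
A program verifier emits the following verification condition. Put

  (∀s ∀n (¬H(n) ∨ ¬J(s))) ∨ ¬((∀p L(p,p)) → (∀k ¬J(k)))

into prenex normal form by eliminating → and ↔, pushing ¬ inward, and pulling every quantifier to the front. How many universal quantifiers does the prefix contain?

3

Eliminate → and ↔ using ¬ and ∨.
  (∀s ∀n (¬H(n) ∨ ¬J(s))) ∨ ¬(¬(∀p L(p,p)) ∨ (∀k ¬J(k)))
Move each ¬ inward, flipping quantifiers it crosses:
  (∀s ∀n (¬H(n) ∨ ¬J(s))) ∨ (∀p L(p,p)) ∧ (∃k J(k))
All bound variables are already distinct, so no renaming is needed.
Pull the quantifiers to the front (each side's bound variable is not free in the other side):
  ∀s ∀n ∀p ∃k (¬H(n) ∨ ¬J(s) ∨ L(p,p) ∧ J(k))
The prefix is ∀s ∀n ∀p ∃k: 3 universal, 1 existential.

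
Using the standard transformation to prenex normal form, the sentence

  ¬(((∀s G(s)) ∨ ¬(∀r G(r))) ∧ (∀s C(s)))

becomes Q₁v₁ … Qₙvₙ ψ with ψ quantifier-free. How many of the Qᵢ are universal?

1

Drive negations inward (¬∀x A ≡ ∃x ¬A, ¬∃x A ≡ ∀x ¬A, De Morgan for ∧/∨):
  (∃s ¬G(s)) ∧ (∀r G(r)) ∨ (∃s ¬C(s))
Standardize variables apart so no two quantifiers bind the same name: s↦x1.
  (∃s ¬G(s)) ∧ (∀r G(r)) ∨ (∃x1 ¬C(x1))
Pull the quantifiers to the front (each side's bound variable is not free in the other side):
  ∃s ∀r ∃x1 (¬G(s) ∧ G(r) ∨ ¬C(x1))
The prefix is ∃s ∀r ∃x1: 1 universal, 2 existential.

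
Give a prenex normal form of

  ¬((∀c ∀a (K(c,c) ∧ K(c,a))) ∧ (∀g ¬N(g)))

∃c ∃a ∃g (¬K(c,c) ∨ ¬K(c,a) ∨ N(g))

Push ¬ through the quantifiers and connectives to reach negation normal form:
  (∃c ∃a (¬K(c,c) ∨ ¬K(c,a))) ∨ (∃g N(g))
All bound variables are already distinct, so no renaming is needed.
Pull the quantifiers to the front (each side's bound variable is not free in the other side):
  ∃c ∃a ∃g (¬K(c,c) ∨ ¬K(c,a) ∨ N(g))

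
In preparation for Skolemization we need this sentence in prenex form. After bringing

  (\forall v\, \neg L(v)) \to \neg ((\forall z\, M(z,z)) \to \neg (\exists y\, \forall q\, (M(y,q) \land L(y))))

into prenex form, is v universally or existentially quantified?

existential

Eliminate → and ↔ using ¬ and ∨.
  \neg (\forall v\, \neg L(v)) \lor \neg (\neg (\forall z\, M(z,z)) \lor \neg (\exists y\, \forall q\, (M(y,q) \land L(y))))
Move each ¬ inward, flipping quantifiers it crosses:
  (\exists v\, L(v)) \lor (\forall z\, M(z,z)) \land (\exists y\, \forall q\, (M(y,q) \land L(y)))
Pull the quantifiers to the front (each side's bound variable is not free in the other side):
  \exists v\, \forall z\, \exists y\, \forall q\, (L(v) \lor M(z,z) \land M(y,q) \land L(y))
The quantifier \forall v sits under an odd number of negations (counting the antecedent side of each →), so it flips to \exists v.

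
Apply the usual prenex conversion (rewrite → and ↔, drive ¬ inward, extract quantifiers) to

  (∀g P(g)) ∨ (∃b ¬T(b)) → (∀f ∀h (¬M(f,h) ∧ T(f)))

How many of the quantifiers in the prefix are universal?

3

First replace A → B with ¬A ∨ B.
  ¬((∀g P(g)) ∨ (∃b ¬T(b))) ∨ (∀f ∀h (¬M(f,h) ∧ T(f)))
Drive negations inward (¬∀x A ≡ ∃x ¬A, ¬∃x A ≡ ∀x ¬A, De Morgan for ∧/∨):
  (∃g ¬P(g)) ∧ (∀b T(b)) ∨ (∀f ∀h (¬M(f,h) ∧ T(f)))
All bound variables are already distinct, so no renaming is needed.
Pull the quantifiers to the front (each side's bound variable is not free in the other side):
  ∃g ∀b ∀f ∀h (¬P(g) ∧ T(b) ∨ ¬M(f,h) ∧ T(f))
The prefix is ∃g ∀b ∀f ∀h: 3 universal, 1 existential.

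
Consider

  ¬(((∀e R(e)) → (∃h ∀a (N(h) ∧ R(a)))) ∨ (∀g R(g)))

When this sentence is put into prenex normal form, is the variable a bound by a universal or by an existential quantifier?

Rewrite implications/biconditionals: A → B as ¬A ∨ B.
  ¬(¬(∀e R(e)) ∨ (∃h ∀a (N(h) ∧ R(a))) ∨ (∀g R(g)))
Move each ¬ inward, flipping quantifiers it crosses:
  (∀e R(e)) ∧ (∀h ∃a (¬N(h) ∨ ¬R(a))) ∧ (∃g ¬R(g))
All bound variables are already distinct, so no renaming is needed.
Extract every quantifier outward, since the variables are now distinct and don't occur free across branches:
  ∀e ∀h ∃a ∃g (R(e) ∧ (¬N(h) ∨ ¬R(a)) ∧ ¬R(g))
The quantifier ∀a sits under an odd number of negations (counting the antecedent side of each →), so it flips to ∃a.

existential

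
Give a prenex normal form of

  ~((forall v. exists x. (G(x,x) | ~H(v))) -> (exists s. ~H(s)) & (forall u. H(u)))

Rewrite implications/biconditionals: A → B as ¬A ∨ B.
  ~(~(forall v. exists x. (G(x,x) | ~H(v))) | (exists s. ~H(s)) & (forall u. H(u)))
Push ¬ through the quantifiers and connectives to reach negation normal form:
  (forall v. exists x. (G(x,x) | ~H(v))) & ((forall s. H(s)) | (exists u. ~H(u)))
All bound variables are already distinct, so no renaming is needed.
Pull the quantifiers to the front (each side's bound variable is not free in the other side):
  forall v. exists x. forall s. exists u. ((G(x,x) | ~H(v)) & (H(s) | ~H(u)))

forall v. exists x. forall s. exists u. ((G(x,x) | ~H(v)) & (H(s) | ~H(u)))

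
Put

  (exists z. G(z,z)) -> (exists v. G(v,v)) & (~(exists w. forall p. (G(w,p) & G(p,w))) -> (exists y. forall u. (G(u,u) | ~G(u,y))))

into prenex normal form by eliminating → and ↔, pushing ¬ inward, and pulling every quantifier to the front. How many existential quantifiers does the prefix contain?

3

First replace A → B with ¬A ∨ B.
  ~(exists z. G(z,z)) | (exists v. G(v,v)) & (~~(exists w. forall p. (G(w,p) & G(p,w))) | (exists y. forall u. (G(u,u) | ~G(u,y))))
Drive negations inward (¬∀x A ≡ ∃x ¬A, ¬∃x A ≡ ∀x ¬A, De Morgan for ∧/∨):
  (forall z. ~G(z,z)) | (exists v. G(v,v)) & ((exists w. forall p. (G(w,p) & G(p,w))) | (exists y. forall u. (G(u,u) | ~G(u,y))))
Extract every quantifier outward, since the variables are now distinct and don't occur free across branches:
  forall z. exists v. exists w. forall p. exists y. forall u. (~G(z,z) | G(v,v) & (G(w,p) & G(p,w) | G(u,u) | ~G(u,y)))
The prefix is forall z exists v exists w forall p exists y forall u: 3 universal, 3 existential.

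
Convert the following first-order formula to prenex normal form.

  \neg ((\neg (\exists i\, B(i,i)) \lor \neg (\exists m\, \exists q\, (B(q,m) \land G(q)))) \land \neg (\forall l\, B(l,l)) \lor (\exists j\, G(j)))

Move each ¬ inward, flipping quantifiers it crosses:
  ((\exists i\, B(i,i)) \land (\exists m\, \exists q\, (B(q,m) \land G(q))) \lor (\forall l\, B(l,l))) \land (\forall j\, \neg G(j))
All bound variables are already distinct, so no renaming is needed.
Extract every quantifier outward, since the variables are now distinct and don't occur free across branches:
  \exists i\, \exists m\, \exists q\, \forall l\, \forall j\, ((B(i,i) \land B(q,m) \land G(q) \lor B(l,l)) \land \neg G(j))

\exists i\, \exists m\, \exists q\, \forall l\, \forall j\, ((B(i,i) \land B(q,m) \land G(q) \lor B(l,l)) \land \neg G(j))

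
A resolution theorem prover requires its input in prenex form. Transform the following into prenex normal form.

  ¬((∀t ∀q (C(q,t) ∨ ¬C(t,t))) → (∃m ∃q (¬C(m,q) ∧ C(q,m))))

Rewrite implications/biconditionals: A → B as ¬A ∨ B.
  ¬(¬(∀t ∀q (C(q,t) ∨ ¬C(t,t))) ∨ (∃m ∃q (¬C(m,q) ∧ C(q,m))))
Drive negations inward (¬∀x A ≡ ∃x ¬A, ¬∃x A ≡ ∀x ¬A, De Morgan for ∧/∨):
  (∀t ∀q (C(q,t) ∨ ¬C(t,t))) ∧ (∀m ∀q (C(m,q) ∨ ¬C(q,m)))
Standardize variables apart so no two quantifiers bind the same name: q↦v.
  (∀t ∀q (C(q,t) ∨ ¬C(t,t))) ∧ (∀m ∀v (C(m,v) ∨ ¬C(v,m)))
Pull the quantifiers to the front (each side's bound variable is not free in the other side):
  ∀t ∀q ∀m ∀v ((C(q,t) ∨ ¬C(t,t)) ∧ (C(m,v) ∨ ¬C(v,m)))

∀t ∀q ∀m ∀v ((C(q,t) ∨ ¬C(t,t)) ∧ (C(m,v) ∨ ¬C(v,m)))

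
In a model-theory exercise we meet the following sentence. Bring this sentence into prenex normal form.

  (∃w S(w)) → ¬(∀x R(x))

∀w ∃x (¬S(w) ∨ ¬R(x))

First replace A → B with ¬A ∨ B.
  ¬(∃w S(w)) ∨ ¬(∀x R(x))
Drive negations inward (¬∀x A ≡ ∃x ¬A, ¬∃x A ≡ ∀x ¬A, De Morgan for ∧/∨):
  (∀w ¬S(w)) ∨ (∃x ¬R(x))
All bound variables are already distinct, so no renaming is needed.
Pull the quantifiers to the front (each side's bound variable is not free in the other side):
  ∀w ∃x (¬S(w) ∨ ¬R(x))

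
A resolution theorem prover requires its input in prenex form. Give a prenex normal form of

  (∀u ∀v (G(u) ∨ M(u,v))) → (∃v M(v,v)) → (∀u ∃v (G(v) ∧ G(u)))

First replace A → B with ¬A ∨ B.
  ¬(∀u ∀v (G(u) ∨ M(u,v))) ∨ ¬(∃v M(v,v)) ∨ (∀u ∃v (G(v) ∧ G(u)))
Drive negations inward (¬∀x A ≡ ∃x ¬A, ¬∃x A ≡ ∀x ¬A, De Morgan for ∧/∨):
  (∃u ∃v (¬G(u) ∧ ¬M(u,v))) ∨ (∀v ¬M(v,v)) ∨ (∀u ∃v (G(v) ∧ G(u)))
Give each quantifier a distinct variable: v↦x, u↦z1, v↦r.
  (∃u ∃v (¬G(u) ∧ ¬M(u,v))) ∨ (∀x ¬M(x,x)) ∨ (∀z1 ∃r (G(r) ∧ G(z1)))
Finally move all quantifiers to the prefix:
  ∃u ∃v ∀x ∀z1 ∃r (¬G(u) ∧ ¬M(u,v) ∨ ¬M(x,x) ∨ G(r) ∧ G(z1))

∃u ∃v ∀x ∀z1 ∃r (¬G(u) ∧ ¬M(u,v) ∨ ¬M(x,x) ∨ G(r) ∧ G(z1))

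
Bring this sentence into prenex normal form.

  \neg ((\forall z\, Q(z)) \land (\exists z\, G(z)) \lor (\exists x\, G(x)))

Push ¬ through the quantifiers and connectives to reach negation normal form:
  ((\exists z\, \neg Q(z)) \lor (\forall z\, \neg G(z))) \land (\forall x\, \neg G(x))
Give each quantifier a distinct variable: z↦q.
  ((\exists z\, \neg Q(z)) \lor (\forall q\, \neg G(q))) \land (\forall x\, \neg G(x))
Extract every quantifier outward, since the variables are now distinct and don't occur free across branches:
  \exists z\, \forall q\, \forall x\, ((\neg Q(z) \lor \neg G(q)) \land \neg G(x))

\exists z\, \forall q\, \forall x\, ((\neg Q(z) \lor \neg G(q)) \land \neg G(x))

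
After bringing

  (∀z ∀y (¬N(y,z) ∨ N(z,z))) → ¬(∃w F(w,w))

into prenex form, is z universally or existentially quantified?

Eliminate → and ↔ using ¬ and ∨.
  ¬(∀z ∀y (¬N(y,z) ∨ N(z,z))) ∨ ¬(∃w F(w,w))
Move each ¬ inward, flipping quantifiers it crosses:
  (∃z ∃y (N(y,z) ∧ ¬N(z,z))) ∨ (∀w ¬F(w,w))
All bound variables are already distinct, so no renaming is needed.
Extract every quantifier outward, since the variables are now distinct and don't occur free across branches:
  ∃z ∃y ∀w (N(y,z) ∧ ¬N(z,z) ∨ ¬F(w,w))
The quantifier ∀z sits under an odd number of negations (counting the antecedent side of each →), so it flips to ∃z.

existential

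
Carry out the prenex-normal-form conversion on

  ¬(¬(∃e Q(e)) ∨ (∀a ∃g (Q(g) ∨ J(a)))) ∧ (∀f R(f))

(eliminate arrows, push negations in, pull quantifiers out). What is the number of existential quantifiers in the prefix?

2

Push ¬ through the quantifiers and connectives to reach negation normal form:
  (∃e Q(e)) ∧ (∃a ∀g (¬Q(g) ∧ ¬J(a))) ∧ (∀f R(f))
All bound variables are already distinct, so no renaming is needed.
Extract every quantifier outward, since the variables are now distinct and don't occur free across branches:
  ∃e ∃a ∀g ∀f (Q(e) ∧ ¬Q(g) ∧ ¬J(a) ∧ R(f))
The prefix is ∃e ∃a ∀g ∀f: 2 universal, 2 existential.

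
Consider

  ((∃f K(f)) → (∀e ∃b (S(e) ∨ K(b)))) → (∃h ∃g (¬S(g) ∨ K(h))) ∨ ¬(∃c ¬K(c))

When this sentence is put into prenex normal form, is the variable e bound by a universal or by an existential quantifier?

Rewrite implications/biconditionals: A → B as ¬A ∨ B.
  ¬(¬(∃f K(f)) ∨ (∀e ∃b (S(e) ∨ K(b)))) ∨ (∃h ∃g (¬S(g) ∨ K(h))) ∨ ¬(∃c ¬K(c))
Drive negations inward (¬∀x A ≡ ∃x ¬A, ¬∃x A ≡ ∀x ¬A, De Morgan for ∧/∨):
  (∃f K(f)) ∧ (∃e ∀b (¬S(e) ∧ ¬K(b))) ∨ (∃h ∃g (¬S(g) ∨ K(h))) ∨ (∀c K(c))
Extract every quantifier outward, since the variables are now distinct and don't occur free across branches:
  ∃f ∃e ∀b ∃h ∃g ∀c (K(f) ∧ ¬S(e) ∧ ¬K(b) ∨ ¬S(g) ∨ K(h) ∨ K(c))
The quantifier ∀e sits under an odd number of negations (counting the antecedent side of each →), so it flips to ∃e.

existential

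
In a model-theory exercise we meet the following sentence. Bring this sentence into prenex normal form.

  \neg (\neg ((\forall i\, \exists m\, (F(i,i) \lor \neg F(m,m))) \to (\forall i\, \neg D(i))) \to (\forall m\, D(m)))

Rewrite implications/biconditionals: A → B as ¬A ∨ B.
  \neg (\neg \neg (\neg (\forall i\, \exists m\, (F(i,i) \lor \neg F(m,m))) \lor (\forall i\, \neg D(i))) \lor (\forall m\, D(m)))
Move each ¬ inward, flipping quantifiers it crosses:
  (\forall i\, \exists m\, (F(i,i) \lor \neg F(m,m))) \land (\exists i\, D(i)) \land (\exists m\, \neg D(m))
Rename bound variables to avoid capture: i↦a, m↦v.
  (\forall i\, \exists m\, (F(i,i) \lor \neg F(m,m))) \land (\exists a\, D(a)) \land (\exists v\, \neg D(v))
Extract every quantifier outward, since the variables are now distinct and don't occur free across branches:
  \forall i\, \exists m\, \exists a\, \exists v\, ((F(i,i) \lor \neg F(m,m)) \land D(a) \land \neg D(v))

\forall i\, \exists m\, \exists a\, \exists v\, ((F(i,i) \lor \neg F(m,m)) \land D(a) \land \neg D(v))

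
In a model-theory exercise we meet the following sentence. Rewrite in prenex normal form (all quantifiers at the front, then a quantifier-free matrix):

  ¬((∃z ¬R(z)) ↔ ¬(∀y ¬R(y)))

∃z ∀y ∃v1 ∀a (¬R(z) ∧ ¬R(y) ∨ R(v1) ∧ R(a))

First replace A → B with ¬A ∨ B; A ↔ B as (¬A ∨ B) ∧ (¬B ∨ A).
  ¬((¬(∃z ¬R(z)) ∨ ¬(∀y ¬R(y))) ∧ (¬¬(∀y ¬R(y)) ∨ (∃z ¬R(z))))
Move each ¬ inward, flipping quantifiers it crosses:
  (∃z ¬R(z)) ∧ (∀y ¬R(y)) ∨ (∃y R(y)) ∧ (∀z R(z))
Standardize variables apart so no two quantifiers bind the same name: y↦v1, z↦a.
  (∃z ¬R(z)) ∧ (∀y ¬R(y)) ∨ (∃v1 R(v1)) ∧ (∀a R(a))
Pull the quantifiers to the front (each side's bound variable is not free in the other side):
  ∃z ∀y ∃v1 ∀a (¬R(z) ∧ ¬R(y) ∨ R(v1) ∧ R(a))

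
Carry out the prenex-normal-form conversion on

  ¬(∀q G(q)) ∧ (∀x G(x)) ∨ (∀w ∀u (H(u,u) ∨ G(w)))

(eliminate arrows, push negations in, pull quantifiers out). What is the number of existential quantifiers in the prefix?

1

Move each ¬ inward, flipping quantifiers it crosses:
  (∃q ¬G(q)) ∧ (∀x G(x)) ∨ (∀w ∀u (H(u,u) ∨ G(w)))
All bound variables are already distinct, so no renaming is needed.
Pull the quantifiers to the front (each side's bound variable is not free in the other side):
  ∃q ∀x ∀w ∀u (¬G(q) ∧ G(x) ∨ H(u,u) ∨ G(w))
The prefix is ∃q ∀x ∀w ∀u: 3 universal, 1 existential.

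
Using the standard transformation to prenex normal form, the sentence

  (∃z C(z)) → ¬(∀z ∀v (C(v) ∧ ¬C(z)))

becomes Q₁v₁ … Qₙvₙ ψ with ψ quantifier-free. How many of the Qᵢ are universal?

Rewrite implications/biconditionals: A → B as ¬A ∨ B.
  ¬(∃z C(z)) ∨ ¬(∀z ∀v (C(v) ∧ ¬C(z)))
Drive negations inward (¬∀x A ≡ ∃x ¬A, ¬∃x A ≡ ∀x ¬A, De Morgan for ∧/∨):
  (∀z ¬C(z)) ∨ (∃z ∃v (¬C(v) ∨ C(z)))
Rename bound variables to avoid capture: z↦b.
  (∀z ¬C(z)) ∨ (∃b ∃v (¬C(v) ∨ C(b)))
Pull the quantifiers to the front (each side's bound variable is not free in the other side):
  ∀z ∃b ∃v (¬C(z) ∨ ¬C(v) ∨ C(b))
The prefix is ∀z ∃b ∃v: 1 universal, 2 existential.

1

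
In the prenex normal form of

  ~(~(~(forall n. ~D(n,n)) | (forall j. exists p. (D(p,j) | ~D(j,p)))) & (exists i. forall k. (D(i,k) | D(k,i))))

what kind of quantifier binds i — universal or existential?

universal

Push ¬ through the quantifiers and connectives to reach negation normal form:
  (exists n. D(n,n)) | (forall j. exists p. (D(p,j) | ~D(j,p))) | (forall i. exists k. (~D(i,k) & ~D(k,i)))
Extract every quantifier outward, since the variables are now distinct and don't occur free across branches:
  exists n. forall j. exists p. forall i. exists k. (D(n,n) | D(p,j) | ~D(j,p) | ~D(i,k) & ~D(k,i))
The quantifier exists i sits under an odd number of negations, so it flips to forall i.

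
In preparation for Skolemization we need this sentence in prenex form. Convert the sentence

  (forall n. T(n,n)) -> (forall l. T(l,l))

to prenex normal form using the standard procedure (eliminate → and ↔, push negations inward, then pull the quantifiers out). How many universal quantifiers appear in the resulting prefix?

1

Rewrite implications/biconditionals: A → B as ¬A ∨ B.
  ~(forall n. T(n,n)) | (forall l. T(l,l))
Drive negations inward (¬∀x A ≡ ∃x ¬A, ¬∃x A ≡ ∀x ¬A, De Morgan for ∧/∨):
  (exists n. ~T(n,n)) | (forall l. T(l,l))
All bound variables are already distinct, so no renaming is needed.
Finally move all quantifiers to the prefix:
  exists n. forall l. (~T(n,n) | T(l,l))
The prefix is exists n forall l: 1 universal, 1 existential.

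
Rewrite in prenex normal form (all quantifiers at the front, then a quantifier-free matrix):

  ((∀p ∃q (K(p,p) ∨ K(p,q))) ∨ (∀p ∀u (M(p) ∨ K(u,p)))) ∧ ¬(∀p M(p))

Move each ¬ inward, flipping quantifiers it crosses:
  ((∀p ∃q (K(p,p) ∨ K(p,q))) ∨ (∀p ∀u (M(p) ∨ K(u,p)))) ∧ (∃p ¬M(p))
Standardize variables apart so no two quantifiers bind the same name: p↦v1, p↦y1.
  ((∀p ∃q (K(p,p) ∨ K(p,q))) ∨ (∀v1 ∀u (M(v1) ∨ K(u,v1)))) ∧ (∃y1 ¬M(y1))
Extract every quantifier outward, since the variables are now distinct and don't occur free across branches:
  ∀p ∃q ∀v1 ∀u ∃y1 ((K(p,p) ∨ K(p,q) ∨ M(v1) ∨ K(u,v1)) ∧ ¬M(y1))

∀p ∃q ∀v1 ∀u ∃y1 ((K(p,p) ∨ K(p,q) ∨ M(v1) ∨ K(u,v1)) ∧ ¬M(y1))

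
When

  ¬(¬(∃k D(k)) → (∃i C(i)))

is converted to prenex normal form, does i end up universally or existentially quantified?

universal

First replace A → B with ¬A ∨ B.
  ¬(¬¬(∃k D(k)) ∨ (∃i C(i)))
Move each ¬ inward, flipping quantifiers it crosses:
  (∀k ¬D(k)) ∧ (∀i ¬C(i))
All bound variables are already distinct, so no renaming is needed.
Finally move all quantifiers to the prefix:
  ∀k ∀i (¬D(k) ∧ ¬C(i))
The quantifier ∃i sits under an odd number of negations (counting the antecedent side of each →), so it flips to ∀i.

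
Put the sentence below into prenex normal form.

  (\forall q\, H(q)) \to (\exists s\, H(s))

\exists q\, \exists s\, (\neg H(q) \lor H(s))

First replace A → B with ¬A ∨ B.
  \neg (\forall q\, H(q)) \lor (\exists s\, H(s))
Move each ¬ inward, flipping quantifiers it crosses:
  (\exists q\, \neg H(q)) \lor (\exists s\, H(s))
All bound variables are already distinct, so no renaming is needed.
Finally move all quantifiers to the prefix:
  \exists q\, \exists s\, (\neg H(q) \lor H(s))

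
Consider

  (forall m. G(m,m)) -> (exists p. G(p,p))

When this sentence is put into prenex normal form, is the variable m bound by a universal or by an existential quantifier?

existential

First replace A → B with ¬A ∨ B.
  ~(forall m. G(m,m)) | (exists p. G(p,p))
Drive negations inward (¬∀x A ≡ ∃x ¬A, ¬∃x A ≡ ∀x ¬A, De Morgan for ∧/∨):
  (exists m. ~G(m,m)) | (exists p. G(p,p))
All bound variables are already distinct, so no renaming is needed.
Finally move all quantifiers to the prefix:
  exists m. exists p. (~G(m,m) | G(p,p))
The quantifier forall m sits under an odd number of negations (counting the antecedent side of each →), so it flips to exists m.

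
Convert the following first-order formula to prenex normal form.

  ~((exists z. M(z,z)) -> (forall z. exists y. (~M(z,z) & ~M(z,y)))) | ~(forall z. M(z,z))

Eliminate → and ↔ using ¬ and ∨.
  ~(~(exists z. M(z,z)) | (forall z. exists y. (~M(z,z) & ~M(z,y)))) | ~(forall z. M(z,z))
Move each ¬ inward, flipping quantifiers it crosses:
  (exists z. M(z,z)) & (exists z. forall y. (M(z,z) | M(z,y))) | (exists z. ~M(z,z))
Give each quantifier a distinct variable: z↦a, z↦t.
  (exists z. M(z,z)) & (exists a. forall y. (M(a,a) | M(a,y))) | (exists t. ~M(t,t))
Pull the quantifiers to the front (each side's bound variable is not free in the other side):
  exists z. exists a. forall y. exists t. (M(z,z) & (M(a,a) | M(a,y)) | ~M(t,t))

exists z. exists a. forall y. exists t. (M(z,z) & (M(a,a) | M(a,y)) | ~M(t,t))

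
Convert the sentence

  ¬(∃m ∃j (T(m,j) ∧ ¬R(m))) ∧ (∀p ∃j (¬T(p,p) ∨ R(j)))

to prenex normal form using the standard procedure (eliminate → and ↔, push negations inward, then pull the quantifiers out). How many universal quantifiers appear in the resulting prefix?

3

Push ¬ through the quantifiers and connectives to reach negation normal form:
  (∀m ∀j (¬T(m,j) ∨ R(m))) ∧ (∀p ∃j (¬T(p,p) ∨ R(j)))
Give each quantifier a distinct variable: j↦z1.
  (∀m ∀j (¬T(m,j) ∨ R(m))) ∧ (∀p ∃z1 (¬T(p,p) ∨ R(z1)))
Finally move all quantifiers to the prefix:
  ∀m ∀j ∀p ∃z1 ((¬T(m,j) ∨ R(m)) ∧ (¬T(p,p) ∨ R(z1)))
The prefix is ∀m ∀j ∀p ∃z1: 3 universal, 1 existential.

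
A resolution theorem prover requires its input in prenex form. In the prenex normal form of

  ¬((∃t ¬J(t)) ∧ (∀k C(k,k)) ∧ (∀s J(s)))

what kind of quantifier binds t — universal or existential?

universal

Move each ¬ inward, flipping quantifiers it crosses:
  (∀t J(t)) ∨ (∃k ¬C(k,k)) ∨ (∃s ¬J(s))
All bound variables are already distinct, so no renaming is needed.
Pull the quantifiers to the front (each side's bound variable is not free in the other side):
  ∀t ∃k ∃s (J(t) ∨ ¬C(k,k) ∨ ¬J(s))
The quantifier ∃t sits under an odd number of negations, so it flips to ∀t.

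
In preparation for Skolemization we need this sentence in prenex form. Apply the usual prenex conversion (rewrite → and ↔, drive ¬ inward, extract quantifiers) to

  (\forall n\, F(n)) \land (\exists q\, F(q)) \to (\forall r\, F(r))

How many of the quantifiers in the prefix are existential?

1

Rewrite implications/biconditionals: A → B as ¬A ∨ B.
  \neg ((\forall n\, F(n)) \land (\exists q\, F(q))) \lor (\forall r\, F(r))
Drive negations inward (¬∀x A ≡ ∃x ¬A, ¬∃x A ≡ ∀x ¬A, De Morgan for ∧/∨):
  (\exists n\, \neg F(n)) \lor (\forall q\, \neg F(q)) \lor (\forall r\, F(r))
Finally move all quantifiers to the prefix:
  \exists n\, \forall q\, \forall r\, (\neg F(n) \lor \neg F(q) \lor F(r))
The prefix is \exists n \forall q \forall r: 2 universal, 1 existential.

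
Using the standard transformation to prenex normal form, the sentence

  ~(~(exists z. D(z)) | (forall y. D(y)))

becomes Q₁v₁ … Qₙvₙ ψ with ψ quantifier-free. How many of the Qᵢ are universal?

0

Push ¬ through the quantifiers and connectives to reach negation normal form:
  (exists z. D(z)) & (exists y. ~D(y))
All bound variables are already distinct, so no renaming is needed.
Pull the quantifiers to the front (each side's bound variable is not free in the other side):
  exists z. exists y. (D(z) & ~D(y))
The prefix is exists z exists y: 0 universal, 2 existential.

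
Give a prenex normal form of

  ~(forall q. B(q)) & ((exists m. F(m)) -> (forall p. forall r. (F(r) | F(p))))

First replace A → B with ¬A ∨ B.
  ~(forall q. B(q)) & (~(exists m. F(m)) | (forall p. forall r. (F(r) | F(p))))
Move each ¬ inward, flipping quantifiers it crosses:
  (exists q. ~B(q)) & ((forall m. ~F(m)) | (forall p. forall r. (F(r) | F(p))))
Finally move all quantifiers to the prefix:
  exists q. forall m. forall p. forall r. (~B(q) & (~F(m) | F(r) | F(p)))

exists q. forall m. forall p. forall r. (~B(q) & (~F(m) | F(r) | F(p)))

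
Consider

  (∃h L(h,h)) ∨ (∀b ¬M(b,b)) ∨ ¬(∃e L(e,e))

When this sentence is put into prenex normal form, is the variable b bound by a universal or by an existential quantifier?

universal

Drive negations inward (¬∀x A ≡ ∃x ¬A, ¬∃x A ≡ ∀x ¬A, De Morgan for ∧/∨):
  (∃h L(h,h)) ∨ (∀b ¬M(b,b)) ∨ (∀e ¬L(e,e))
Extract every quantifier outward, since the variables are now distinct and don't occur free across branches:
  ∃h ∀b ∀e (L(h,h) ∨ ¬M(b,b) ∨ ¬L(e,e))
The quantifier ∀b sits under an even number of negations, so it remains universal.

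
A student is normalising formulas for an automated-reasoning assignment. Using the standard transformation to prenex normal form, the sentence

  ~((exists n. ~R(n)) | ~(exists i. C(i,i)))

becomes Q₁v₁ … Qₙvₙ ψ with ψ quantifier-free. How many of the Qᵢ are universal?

1

Move each ¬ inward, flipping quantifiers it crosses:
  (forall n. R(n)) & (exists i. C(i,i))
All bound variables are already distinct, so no renaming is needed.
Extract every quantifier outward, since the variables are now distinct and don't occur free across branches:
  forall n. exists i. (R(n) & C(i,i))
The prefix is forall n exists i: 1 universal, 1 existential.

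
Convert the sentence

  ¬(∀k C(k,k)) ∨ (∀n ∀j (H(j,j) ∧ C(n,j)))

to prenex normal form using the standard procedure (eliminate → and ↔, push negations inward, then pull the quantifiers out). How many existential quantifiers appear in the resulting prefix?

Drive negations inward (¬∀x A ≡ ∃x ¬A, ¬∃x A ≡ ∀x ¬A, De Morgan for ∧/∨):
  (∃k ¬C(k,k)) ∨ (∀n ∀j (H(j,j) ∧ C(n,j)))
All bound variables are already distinct, so no renaming is needed.
Pull the quantifiers to the front (each side's bound variable is not free in the other side):
  ∃k ∀n ∀j (¬C(k,k) ∨ H(j,j) ∧ C(n,j))
The prefix is ∃k ∀n ∀j: 2 universal, 1 existential.

1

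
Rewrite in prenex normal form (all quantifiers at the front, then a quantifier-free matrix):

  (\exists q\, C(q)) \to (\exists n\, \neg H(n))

First replace A → B with ¬A ∨ B.
  \neg (\exists q\, C(q)) \lor (\exists n\, \neg H(n))
Push ¬ through the quantifiers and connectives to reach negation normal form:
  (\forall q\, \neg C(q)) \lor (\exists n\, \neg H(n))
All bound variables are already distinct, so no renaming is needed.
Finally move all quantifiers to the prefix:
  \forall q\, \exists n\, (\neg C(q) \lor \neg H(n))

\forall q\, \exists n\, (\neg C(q) \lor \neg H(n))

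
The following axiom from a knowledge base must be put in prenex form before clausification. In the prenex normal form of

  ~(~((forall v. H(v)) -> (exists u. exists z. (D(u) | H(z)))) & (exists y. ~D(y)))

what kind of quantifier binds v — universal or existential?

existential

First replace A → B with ¬A ∨ B.
  ~(~(~(forall v. H(v)) | (exists u. exists z. (D(u) | H(z)))) & (exists y. ~D(y)))
Move each ¬ inward, flipping quantifiers it crosses:
  (exists v. ~H(v)) | (exists u. exists z. (D(u) | H(z))) | (forall y. D(y))
Finally move all quantifiers to the prefix:
  exists v. exists u. exists z. forall y. (~H(v) | D(u) | H(z) | D(y))
The quantifier forall v sits under an odd number of negations (counting the antecedent side of each →), so it flips to exists v.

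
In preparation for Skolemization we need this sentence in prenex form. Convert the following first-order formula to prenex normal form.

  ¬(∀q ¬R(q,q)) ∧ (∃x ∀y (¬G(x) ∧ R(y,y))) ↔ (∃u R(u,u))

Eliminate → and ↔ using ¬ and ∨; A ↔ B as (¬A ∨ B) ∧ (¬B ∨ A).
  (¬(¬(∀q ¬R(q,q)) ∧ (∃x ∀y (¬G(x) ∧ R(y,y)))) ∨ (∃u R(u,u))) ∧ (¬(∃u R(u,u)) ∨ ¬(∀q ¬R(q,q)) ∧ (∃x ∀y (¬G(x) ∧ R(y,y))))
Push ¬ through the quantifiers and connectives to reach negation normal form:
  ((∀q ¬R(q,q)) ∨ (∀x ∃y (G(x) ∨ ¬R(y,y))) ∨ (∃u R(u,u))) ∧ ((∀u ¬R(u,u)) ∨ (∃q R(q,q)) ∧ (∃x ∀y (¬G(x) ∧ R(y,y))))
Rename bound variables to avoid capture: u↦z1, q↦w, x↦a, y↦s.
  ((∀q ¬R(q,q)) ∨ (∀x ∃y (G(x) ∨ ¬R(y,y))) ∨ (∃u R(u,u))) ∧ ((∀z1 ¬R(z1,z1)) ∨ (∃w R(w,w)) ∧ (∃a ∀s (¬G(a) ∧ R(s,s))))
Pull the quantifiers to the front (each side's bound variable is not free in the other side):
  ∀q ∀x ∃y ∃u ∀z1 ∃w ∃a ∀s ((¬R(q,q) ∨ G(x) ∨ ¬R(y,y) ∨ R(u,u)) ∧ (¬R(z1,z1) ∨ R(w,w) ∧ ¬G(a) ∧ R(s,s)))

∀q ∀x ∃y ∃u ∀z1 ∃w ∃a ∀s ((¬R(q,q) ∨ G(x) ∨ ¬R(y,y) ∨ R(u,u)) ∧ (¬R(z1,z1) ∨ R(w,w) ∧ ¬G(a) ∧ R(s,s)))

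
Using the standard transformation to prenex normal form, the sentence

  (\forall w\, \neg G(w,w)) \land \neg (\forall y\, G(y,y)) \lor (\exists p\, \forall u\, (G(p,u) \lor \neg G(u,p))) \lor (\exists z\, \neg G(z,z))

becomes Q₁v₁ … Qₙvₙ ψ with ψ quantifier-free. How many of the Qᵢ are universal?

Push ¬ through the quantifiers and connectives to reach negation normal form:
  (\forall w\, \neg G(w,w)) \land (\exists y\, \neg G(y,y)) \lor (\exists p\, \forall u\, (G(p,u) \lor \neg G(u,p))) \lor (\exists z\, \neg G(z,z))
All bound variables are already distinct, so no renaming is needed.
Pull the quantifiers to the front (each side's bound variable is not free in the other side):
  \forall w\, \exists y\, \exists p\, \forall u\, \exists z\, (\neg G(w,w) \land \neg G(y,y) \lor G(p,u) \lor \neg G(u,p) \lor \neg G(z,z))
The prefix is \forall w \exists y \exists p \forall u \exists z: 2 universal, 3 existential.

2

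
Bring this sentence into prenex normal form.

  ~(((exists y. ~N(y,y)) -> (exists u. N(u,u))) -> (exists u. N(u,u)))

Rewrite implications/biconditionals: A → B as ¬A ∨ B.
  ~(~(~(exists y. ~N(y,y)) | (exists u. N(u,u))) | (exists u. N(u,u)))
Drive negations inward (¬∀x A ≡ ∃x ¬A, ¬∃x A ≡ ∀x ¬A, De Morgan for ∧/∨):
  ((forall y. N(y,y)) | (exists u. N(u,u))) & (forall u. ~N(u,u))
Rename bound variables to avoid capture: u↦q.
  ((forall y. N(y,y)) | (exists u. N(u,u))) & (forall q. ~N(q,q))
Pull the quantifiers to the front (each side's bound variable is not free in the other side):
  forall y. exists u. forall q. ((N(y,y) | N(u,u)) & ~N(q,q))

forall y. exists u. forall q. ((N(y,y) | N(u,u)) & ~N(q,q))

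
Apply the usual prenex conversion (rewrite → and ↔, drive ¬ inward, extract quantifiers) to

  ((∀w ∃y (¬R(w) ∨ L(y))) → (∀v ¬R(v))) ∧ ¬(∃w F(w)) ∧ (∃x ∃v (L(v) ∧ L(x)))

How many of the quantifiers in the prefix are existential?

3

Eliminate → and ↔ using ¬ and ∨.
  (¬(∀w ∃y (¬R(w) ∨ L(y))) ∨ (∀v ¬R(v))) ∧ ¬(∃w F(w)) ∧ (∃x ∃v (L(v) ∧ L(x)))
Drive negations inward (¬∀x A ≡ ∃x ¬A, ¬∃x A ≡ ∀x ¬A, De Morgan for ∧/∨):
  ((∃w ∀y (R(w) ∧ ¬L(y))) ∨ (∀v ¬R(v))) ∧ (∀w ¬F(w)) ∧ (∃x ∃v (L(v) ∧ L(x)))
Standardize variables apart so no two quantifiers bind the same name: w↦x1, v↦b.
  ((∃w ∀y (R(w) ∧ ¬L(y))) ∨ (∀v ¬R(v))) ∧ (∀x1 ¬F(x1)) ∧ (∃x ∃b (L(b) ∧ L(x)))
Finally move all quantifiers to the prefix:
  ∃w ∀y ∀v ∀x1 ∃x ∃b ((R(w) ∧ ¬L(y) ∨ ¬R(v)) ∧ ¬F(x1) ∧ L(b) ∧ L(x))
The prefix is ∃w ∀y ∀v ∀x1 ∃x ∃b: 3 universal, 3 existential.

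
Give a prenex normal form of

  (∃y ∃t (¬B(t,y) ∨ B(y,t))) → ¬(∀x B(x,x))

∀y ∀t ∃x (B(t,y) ∧ ¬B(y,t) ∨ ¬B(x,x))

First replace A → B with ¬A ∨ B.
  ¬(∃y ∃t (¬B(t,y) ∨ B(y,t))) ∨ ¬(∀x B(x,x))
Drive negations inward (¬∀x A ≡ ∃x ¬A, ¬∃x A ≡ ∀x ¬A, De Morgan for ∧/∨):
  (∀y ∀t (B(t,y) ∧ ¬B(y,t))) ∨ (∃x ¬B(x,x))
Pull the quantifiers to the front (each side's bound variable is not free in the other side):
  ∀y ∀t ∃x (B(t,y) ∧ ¬B(y,t) ∨ ¬B(x,x))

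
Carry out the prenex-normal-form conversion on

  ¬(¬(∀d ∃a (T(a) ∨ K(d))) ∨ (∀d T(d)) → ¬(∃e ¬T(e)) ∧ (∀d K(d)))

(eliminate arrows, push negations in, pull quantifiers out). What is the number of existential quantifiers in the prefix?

Rewrite implications/biconditionals: A → B as ¬A ∨ B.
  ¬(¬(¬(∀d ∃a (T(a) ∨ K(d))) ∨ (∀d T(d))) ∨ ¬(∃e ¬T(e)) ∧ (∀d K(d)))
Drive negations inward (¬∀x A ≡ ∃x ¬A, ¬∃x A ≡ ∀x ¬A, De Morgan for ∧/∨):
  ((∃d ∀a (¬T(a) ∧ ¬K(d))) ∨ (∀d T(d))) ∧ ((∃e ¬T(e)) ∨ (∃d ¬K(d)))
Standardize variables apart so no two quantifiers bind the same name: d↦q, d↦y1.
  ((∃d ∀a (¬T(a) ∧ ¬K(d))) ∨ (∀q T(q))) ∧ ((∃e ¬T(e)) ∨ (∃y1 ¬K(y1)))
Finally move all quantifiers to the prefix:
  ∃d ∀a ∀q ∃e ∃y1 ((¬T(a) ∧ ¬K(d) ∨ T(q)) ∧ (¬T(e) ∨ ¬K(y1)))
The prefix is ∃d ∀a ∀q ∃e ∃y1: 2 universal, 3 existential.

3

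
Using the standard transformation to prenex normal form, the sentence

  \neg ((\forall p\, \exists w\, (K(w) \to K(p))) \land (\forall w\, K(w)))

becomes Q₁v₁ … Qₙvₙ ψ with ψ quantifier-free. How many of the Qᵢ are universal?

1

First replace A → B with ¬A ∨ B.
  \neg ((\forall p\, \exists w\, (\neg K(w) \lor K(p))) \land (\forall w\, K(w)))
Push ¬ through the quantifiers and connectives to reach negation normal form:
  (\exists p\, \forall w\, (K(w) \land \neg K(p))) \lor (\exists w\, \neg K(w))
Rename bound variables to avoid capture: w↦v.
  (\exists p\, \forall w\, (K(w) \land \neg K(p))) \lor (\exists v\, \neg K(v))
Extract every quantifier outward, since the variables are now distinct and don't occur free across branches:
  \exists p\, \forall w\, \exists v\, (K(w) \land \neg K(p) \lor \neg K(v))
The prefix is \exists p \forall w \exists v: 1 universal, 2 existential.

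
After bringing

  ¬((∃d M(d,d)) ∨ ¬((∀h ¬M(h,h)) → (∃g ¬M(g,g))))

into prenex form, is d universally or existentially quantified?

universal

Rewrite implications/biconditionals: A → B as ¬A ∨ B.
  ¬((∃d M(d,d)) ∨ ¬(¬(∀h ¬M(h,h)) ∨ (∃g ¬M(g,g))))
Drive negations inward (¬∀x A ≡ ∃x ¬A, ¬∃x A ≡ ∀x ¬A, De Morgan for ∧/∨):
  (∀d ¬M(d,d)) ∧ ((∃h M(h,h)) ∨ (∃g ¬M(g,g)))
All bound variables are already distinct, so no renaming is needed.
Extract every quantifier outward, since the variables are now distinct and don't occur free across branches:
  ∀d ∃h ∃g (¬M(d,d) ∧ (M(h,h) ∨ ¬M(g,g)))
The quantifier ∃d sits under an odd number of negations (counting the antecedent side of each →), so it flips to ∀d.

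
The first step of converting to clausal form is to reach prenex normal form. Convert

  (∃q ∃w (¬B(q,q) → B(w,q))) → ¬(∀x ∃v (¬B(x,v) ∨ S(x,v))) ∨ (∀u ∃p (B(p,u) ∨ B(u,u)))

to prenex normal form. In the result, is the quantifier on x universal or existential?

First replace A → B with ¬A ∨ B.
  ¬(∃q ∃w (¬¬B(q,q) ∨ B(w,q))) ∨ ¬(∀x ∃v (¬B(x,v) ∨ S(x,v))) ∨ (∀u ∃p (B(p,u) ∨ B(u,u)))
Move each ¬ inward, flipping quantifiers it crosses:
  (∀q ∀w (¬B(q,q) ∧ ¬B(w,q))) ∨ (∃x ∀v (B(x,v) ∧ ¬S(x,v))) ∨ (∀u ∃p (B(p,u) ∨ B(u,u)))
All bound variables are already distinct, so no renaming is needed.
Pull the quantifiers to the front (each side's bound variable is not free in the other side):
  ∀q ∀w ∃x ∀v ∀u ∃p (¬B(q,q) ∧ ¬B(w,q) ∨ B(x,v) ∧ ¬S(x,v) ∨ B(p,u) ∨ B(u,u))
The quantifier ∀x sits under an odd number of negations (counting the antecedent side of each →), so it flips to ∃x.

existential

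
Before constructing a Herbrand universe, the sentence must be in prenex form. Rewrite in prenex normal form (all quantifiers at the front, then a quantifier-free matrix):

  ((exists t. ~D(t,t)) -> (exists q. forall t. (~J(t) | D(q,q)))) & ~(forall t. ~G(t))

forall t. exists q. forall r. exists s. ((D(t,t) | ~J(r) | D(q,q)) & G(s))

Rewrite implications/biconditionals: A → B as ¬A ∨ B.
  (~(exists t. ~D(t,t)) | (exists q. forall t. (~J(t) | D(q,q)))) & ~(forall t. ~G(t))
Push ¬ through the quantifiers and connectives to reach negation normal form:
  ((forall t. D(t,t)) | (exists q. forall t. (~J(t) | D(q,q)))) & (exists t. G(t))
Give each quantifier a distinct variable: t↦r, t↦s.
  ((forall t. D(t,t)) | (exists q. forall r. (~J(r) | D(q,q)))) & (exists s. G(s))
Pull the quantifiers to the front (each side's bound variable is not free in the other side):
  forall t. exists q. forall r. exists s. ((D(t,t) | ~J(r) | D(q,q)) & G(s))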